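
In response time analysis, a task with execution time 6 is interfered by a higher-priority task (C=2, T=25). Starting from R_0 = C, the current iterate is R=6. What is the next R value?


R_next = C + ceil(R_prev / T_hp) * C_hp
ceil(6 / 25) = ceil(0.24) = 1
Interference = 1 * 2 = 2
R_next = 6 + 2 = 8

8


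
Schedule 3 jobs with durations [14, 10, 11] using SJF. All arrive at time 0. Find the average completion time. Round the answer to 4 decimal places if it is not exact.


SJF order (ascending): [10, 11, 14]
Completion times:
  Job 1: burst=10, C=10
  Job 2: burst=11, C=21
  Job 3: burst=14, C=35
Average completion = 66/3 = 22.0

22.0


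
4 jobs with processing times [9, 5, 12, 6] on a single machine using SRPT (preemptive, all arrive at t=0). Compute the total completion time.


Since all jobs arrive at t=0, SRPT equals SPT ordering.
SPT order: [5, 6, 9, 12]
Completion times:
  Job 1: p=5, C=5
  Job 2: p=6, C=11
  Job 3: p=9, C=20
  Job 4: p=12, C=32
Total completion time = 5 + 11 + 20 + 32 = 68

68


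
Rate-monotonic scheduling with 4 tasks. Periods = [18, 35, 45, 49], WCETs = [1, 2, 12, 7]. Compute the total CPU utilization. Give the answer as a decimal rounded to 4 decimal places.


Compute individual utilizations (exact fractions):
  Task 1: C/T = 1/18 (approx. 0.0556)
  Task 2: C/T = 2/35 (approx. 0.0571)
  Task 3: C/T = 12/45 = 4/15 (approx. 0.2667)
  Task 4: C/T = 7/49 = 1/7 (approx. 0.1429)
Total utilization U = 1/18 + 2/35 + 4/15 + 1/7 = 47/90
Rounded to 4 decimal places: U = 0.5222
RM (Liu & Layland) bound for 4 tasks = 0.756828; compare with U = 47/90 (approx. 0.522222)
U <= bound, so schedulable by RM sufficient condition.

0.5222


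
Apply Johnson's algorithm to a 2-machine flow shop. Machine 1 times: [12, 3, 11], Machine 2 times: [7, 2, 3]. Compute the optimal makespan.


Apply Johnson's rule:
  Group 1 (a <= b): []
  Group 2 (a > b): [(1, 12, 7), (3, 11, 3), (2, 3, 2)]
Optimal job order: [1, 3, 2]
Schedule:
  Job 1: M1 done at 12, M2 done at 19
  Job 3: M1 done at 23, M2 done at 26
  Job 2: M1 done at 26, M2 done at 28
Makespan = 28

28


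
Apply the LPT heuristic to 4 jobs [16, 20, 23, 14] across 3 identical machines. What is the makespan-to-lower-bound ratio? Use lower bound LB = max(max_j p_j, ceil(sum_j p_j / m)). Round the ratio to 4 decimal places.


LPT order: [23, 20, 16, 14]
Machine loads after assignment: [23, 20, 30]
LPT makespan = 30
Lower bound = max(max_job, ceil(total/3)) = max(23, 25) = 25
Ratio = 30 / 25 = 1.2

1.2


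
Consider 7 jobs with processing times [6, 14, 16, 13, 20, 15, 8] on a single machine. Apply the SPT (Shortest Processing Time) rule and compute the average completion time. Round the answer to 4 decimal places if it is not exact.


Sort jobs by processing time (SPT order): [6, 8, 13, 14, 15, 16, 20]
Compute completion times sequentially:
  Job 1: processing = 6, completes at 6
  Job 2: processing = 8, completes at 14
  Job 3: processing = 13, completes at 27
  Job 4: processing = 14, completes at 41
  Job 5: processing = 15, completes at 56
  Job 6: processing = 16, completes at 72
  Job 7: processing = 20, completes at 92
Sum of completion times = 308
Average completion time = 308/7 = 44.0

44.0


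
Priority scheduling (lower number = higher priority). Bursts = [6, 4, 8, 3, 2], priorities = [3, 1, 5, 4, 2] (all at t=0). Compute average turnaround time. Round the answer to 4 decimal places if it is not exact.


Sort by priority (ascending = highest first):
Order: [(1, 4), (2, 2), (3, 6), (4, 3), (5, 8)]
Completion times:
  Priority 1, burst=4, C=4
  Priority 2, burst=2, C=6
  Priority 3, burst=6, C=12
  Priority 4, burst=3, C=15
  Priority 5, burst=8, C=23
Average turnaround = 60/5 = 12.0

12.0


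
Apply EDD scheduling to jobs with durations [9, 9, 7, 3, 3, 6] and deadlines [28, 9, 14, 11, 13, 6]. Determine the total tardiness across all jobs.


Sort by due date (EDD order): [(6, 6), (9, 9), (3, 11), (3, 13), (7, 14), (9, 28)]
Compute completion times and tardiness:
  Job 1: p=6, d=6, C=6, tardiness=max(0,6-6)=0
  Job 2: p=9, d=9, C=15, tardiness=max(0,15-9)=6
  Job 3: p=3, d=11, C=18, tardiness=max(0,18-11)=7
  Job 4: p=3, d=13, C=21, tardiness=max(0,21-13)=8
  Job 5: p=7, d=14, C=28, tardiness=max(0,28-14)=14
  Job 6: p=9, d=28, C=37, tardiness=max(0,37-28)=9
Total tardiness = 44

44


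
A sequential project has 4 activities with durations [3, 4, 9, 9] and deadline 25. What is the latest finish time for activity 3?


LF(activity 3) = deadline - sum of successor durations
Successors: activities 4 through 4 with durations [9]
Sum of successor durations = 9
LF = 25 - 9 = 16

16


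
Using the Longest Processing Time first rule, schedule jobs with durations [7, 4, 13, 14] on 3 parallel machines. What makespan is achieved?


Sort jobs in decreasing order (LPT): [14, 13, 7, 4]
Assign each job to the least loaded machine:
  Machine 1: jobs [14], load = 14
  Machine 2: jobs [13], load = 13
  Machine 3: jobs [7, 4], load = 11
Makespan = max load = 14

14


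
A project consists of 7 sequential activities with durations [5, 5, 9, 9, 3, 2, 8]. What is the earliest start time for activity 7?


Activity 7 starts after activities 1 through 6 complete.
Predecessor durations: [5, 5, 9, 9, 3, 2]
ES = 5 + 5 + 9 + 9 + 3 + 2 = 33

33


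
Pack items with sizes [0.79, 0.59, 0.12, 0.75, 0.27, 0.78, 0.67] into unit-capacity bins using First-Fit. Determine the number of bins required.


Place items sequentially using First-Fit:
  Item 0.79 -> new Bin 1
  Item 0.59 -> new Bin 2
  Item 0.12 -> Bin 1 (now 0.91)
  Item 0.75 -> new Bin 3
  Item 0.27 -> Bin 2 (now 0.86)
  Item 0.78 -> new Bin 4
  Item 0.67 -> new Bin 5
Total bins used = 5

5


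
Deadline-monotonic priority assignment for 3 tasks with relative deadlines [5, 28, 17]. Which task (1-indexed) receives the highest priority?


Sort tasks by relative deadline (ascending):
  Task 1: deadline = 5
  Task 3: deadline = 17
  Task 2: deadline = 28
Priority order (highest first): [1, 3, 2]
Highest priority task = 1

1


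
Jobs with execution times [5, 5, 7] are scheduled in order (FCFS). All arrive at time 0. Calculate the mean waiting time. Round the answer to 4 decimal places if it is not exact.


FCFS order (as given): [5, 5, 7]
Waiting times:
  Job 1: wait = 0
  Job 2: wait = 5
  Job 3: wait = 10
Sum of waiting times = 15
Average waiting time = 15/3 = 5.0

5.0


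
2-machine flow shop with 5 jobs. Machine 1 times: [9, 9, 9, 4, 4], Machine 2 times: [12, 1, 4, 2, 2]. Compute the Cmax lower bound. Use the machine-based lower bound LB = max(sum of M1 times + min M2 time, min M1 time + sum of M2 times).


LB1 = sum(M1 times) + min(M2 times) = 35 + 1 = 36
LB2 = min(M1 times) + sum(M2 times) = 4 + 21 = 25
Lower bound = max(LB1, LB2) = max(36, 25) = 36

36


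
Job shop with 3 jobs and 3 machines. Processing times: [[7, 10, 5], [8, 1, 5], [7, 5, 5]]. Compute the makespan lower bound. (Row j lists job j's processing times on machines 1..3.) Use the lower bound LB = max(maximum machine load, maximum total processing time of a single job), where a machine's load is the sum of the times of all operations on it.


Machine loads:
  Machine 1: 7 + 8 + 7 = 22
  Machine 2: 10 + 1 + 5 = 16
  Machine 3: 5 + 5 + 5 = 15
Max machine load = 22
Job totals:
  Job 1: 22
  Job 2: 14
  Job 3: 17
Max job total = 22
Lower bound = max(22, 22) = 22

22


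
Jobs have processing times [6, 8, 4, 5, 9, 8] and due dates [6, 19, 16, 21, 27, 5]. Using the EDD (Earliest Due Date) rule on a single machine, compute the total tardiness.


Sort by due date (EDD order): [(8, 5), (6, 6), (4, 16), (8, 19), (5, 21), (9, 27)]
Compute completion times and tardiness:
  Job 1: p=8, d=5, C=8, tardiness=max(0,8-5)=3
  Job 2: p=6, d=6, C=14, tardiness=max(0,14-6)=8
  Job 3: p=4, d=16, C=18, tardiness=max(0,18-16)=2
  Job 4: p=8, d=19, C=26, tardiness=max(0,26-19)=7
  Job 5: p=5, d=21, C=31, tardiness=max(0,31-21)=10
  Job 6: p=9, d=27, C=40, tardiness=max(0,40-27)=13
Total tardiness = 43

43


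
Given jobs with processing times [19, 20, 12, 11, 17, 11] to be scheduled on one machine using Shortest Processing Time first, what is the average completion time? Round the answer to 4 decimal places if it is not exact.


Sort jobs by processing time (SPT order): [11, 11, 12, 17, 19, 20]
Compute completion times sequentially:
  Job 1: processing = 11, completes at 11
  Job 2: processing = 11, completes at 22
  Job 3: processing = 12, completes at 34
  Job 4: processing = 17, completes at 51
  Job 5: processing = 19, completes at 70
  Job 6: processing = 20, completes at 90
Sum of completion times = 278
Average completion time = 278/6 = 46.3333

46.3333


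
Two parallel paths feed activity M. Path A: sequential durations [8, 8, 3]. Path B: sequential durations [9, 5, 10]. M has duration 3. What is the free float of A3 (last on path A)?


ES(A3) = sum of predecessors on chain A = 16
EF(A3) = ES + duration = 16 + 3 = 19
Successor of A3 is M. ES(M) = max(sum(A), sum(B)) = max(19, 24) = 24
Free float = ES(successor) - EF(current) = 24 - 19 = 5

5


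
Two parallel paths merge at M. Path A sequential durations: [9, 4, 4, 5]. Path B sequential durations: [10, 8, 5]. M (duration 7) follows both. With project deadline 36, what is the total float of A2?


Forward pass: ES(A2) = sum of predecessors on chain A = 9
EF = ES + duration = 9 + 4 = 13
Backward pass: LF(M) = deadline = 36; LS(M) = 36 - 7 = 29
LF(A2) = LS(M) - sum(successors on chain A) = 29 - 9 = 20
LS = LF - duration = 20 - 4 = 16
Total float = LS - ES = 16 - 9 = 7

7


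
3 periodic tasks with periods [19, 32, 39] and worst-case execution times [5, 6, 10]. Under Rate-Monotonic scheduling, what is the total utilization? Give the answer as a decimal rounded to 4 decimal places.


Compute individual utilizations (exact fractions):
  Task 1: C/T = 5/19 (approx. 0.2632)
  Task 2: C/T = 6/32 = 3/16 (approx. 0.1875)
  Task 3: C/T = 10/39 (approx. 0.2564)
Total utilization U = 5/19 + 3/16 + 10/39 = 8383/11856
Rounded to 4 decimal places: U = 0.7071
RM (Liu & Layland) bound for 3 tasks = 0.779763; compare with U = 8383/11856 (approx. 0.707068)
U <= bound, so schedulable by RM sufficient condition.

0.7071


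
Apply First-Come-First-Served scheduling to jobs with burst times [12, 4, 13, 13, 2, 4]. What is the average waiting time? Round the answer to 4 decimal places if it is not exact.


FCFS order (as given): [12, 4, 13, 13, 2, 4]
Waiting times:
  Job 1: wait = 0
  Job 2: wait = 12
  Job 3: wait = 16
  Job 4: wait = 29
  Job 5: wait = 42
  Job 6: wait = 44
Sum of waiting times = 143
Average waiting time = 143/6 = 23.8333

23.8333


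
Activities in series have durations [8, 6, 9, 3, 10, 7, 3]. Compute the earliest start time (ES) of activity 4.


Activity 4 starts after activities 1 through 3 complete.
Predecessor durations: [8, 6, 9]
ES = 8 + 6 + 9 = 23

23


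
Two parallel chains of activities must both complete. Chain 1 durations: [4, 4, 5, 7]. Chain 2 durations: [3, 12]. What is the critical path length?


Path A total = 4 + 4 + 5 + 7 = 20
Path B total = 3 + 12 = 15
Critical path = longest path = max(20, 15) = 20

20


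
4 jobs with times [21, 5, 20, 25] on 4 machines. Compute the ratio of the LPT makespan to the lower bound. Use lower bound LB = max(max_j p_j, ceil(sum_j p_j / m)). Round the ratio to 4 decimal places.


LPT order: [25, 21, 20, 5]
Machine loads after assignment: [25, 21, 20, 5]
LPT makespan = 25
Lower bound = max(max_job, ceil(total/4)) = max(25, 18) = 25
Ratio = 25 / 25 = 1.0

1.0


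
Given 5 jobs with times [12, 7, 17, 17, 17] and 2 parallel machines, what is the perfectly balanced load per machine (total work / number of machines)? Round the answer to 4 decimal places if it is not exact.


Total processing time = 12 + 7 + 17 + 17 + 17 = 70
Number of machines = 2
Ideal balanced load = 70 / 2 = 35.0

35.0


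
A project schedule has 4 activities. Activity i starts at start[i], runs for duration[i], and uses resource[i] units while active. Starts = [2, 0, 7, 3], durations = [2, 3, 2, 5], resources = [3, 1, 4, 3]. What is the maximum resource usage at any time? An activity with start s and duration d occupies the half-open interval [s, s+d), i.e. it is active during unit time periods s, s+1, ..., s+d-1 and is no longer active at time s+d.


Each activity i is active on [start_i, start_i + duration_i).
Compute total resource usage per time slot:
  t=0: active resources = [1], total = 1
  t=1: active resources = [1], total = 1
  t=2: active resources = [3, 1], total = 4
  t=3: active resources = [3, 3], total = 6
  t=4: active resources = [3], total = 3
  t=5: active resources = [3], total = 3
  t=6: active resources = [3], total = 3
  t=7: active resources = [4, 3], total = 7
  t=8: active resources = [4], total = 4
Peak resource demand = 7

7


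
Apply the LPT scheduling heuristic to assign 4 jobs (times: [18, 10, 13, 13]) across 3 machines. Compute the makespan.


Sort jobs in decreasing order (LPT): [18, 13, 13, 10]
Assign each job to the least loaded machine:
  Machine 1: jobs [18], load = 18
  Machine 2: jobs [13, 10], load = 23
  Machine 3: jobs [13], load = 13
Makespan = max load = 23

23


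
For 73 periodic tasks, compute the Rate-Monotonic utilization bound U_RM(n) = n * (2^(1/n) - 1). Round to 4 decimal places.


Compute 2^(1/73) = 1.0095403890
Subtract 1: 1.0095403890 - 1 = 0.0095403890
Multiply by n: 73 * 0.0095403890 = 0.6964483970
Round to 4 dp: 0.6964

0.6964


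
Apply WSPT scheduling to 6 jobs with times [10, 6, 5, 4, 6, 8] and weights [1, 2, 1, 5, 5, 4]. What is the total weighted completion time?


Compute p/w ratios and sort ascending (WSPT): [(4, 5), (6, 5), (8, 4), (6, 2), (5, 1), (10, 1)]
Compute weighted completion times:
  Job (p=4,w=5): C=4, w*C=5*4=20
  Job (p=6,w=5): C=10, w*C=5*10=50
  Job (p=8,w=4): C=18, w*C=4*18=72
  Job (p=6,w=2): C=24, w*C=2*24=48
  Job (p=5,w=1): C=29, w*C=1*29=29
  Job (p=10,w=1): C=39, w*C=1*39=39
Total weighted completion time = 258

258


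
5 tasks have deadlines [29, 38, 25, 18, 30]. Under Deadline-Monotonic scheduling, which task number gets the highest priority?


Sort tasks by relative deadline (ascending):
  Task 4: deadline = 18
  Task 3: deadline = 25
  Task 1: deadline = 29
  Task 5: deadline = 30
  Task 2: deadline = 38
Priority order (highest first): [4, 3, 1, 5, 2]
Highest priority task = 4

4


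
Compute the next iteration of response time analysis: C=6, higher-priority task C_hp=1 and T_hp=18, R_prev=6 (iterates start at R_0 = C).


R_next = C + ceil(R_prev / T_hp) * C_hp
ceil(6 / 18) = ceil(0.3333) = 1
Interference = 1 * 1 = 1
R_next = 6 + 1 = 7

7


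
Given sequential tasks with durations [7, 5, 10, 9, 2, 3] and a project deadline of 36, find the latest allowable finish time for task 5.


LF(activity 5) = deadline - sum of successor durations
Successors: activities 6 through 6 with durations [3]
Sum of successor durations = 3
LF = 36 - 3 = 33

33


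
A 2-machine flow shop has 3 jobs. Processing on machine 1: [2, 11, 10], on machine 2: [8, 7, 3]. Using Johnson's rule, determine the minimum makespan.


Apply Johnson's rule:
  Group 1 (a <= b): [(1, 2, 8)]
  Group 2 (a > b): [(2, 11, 7), (3, 10, 3)]
Optimal job order: [1, 2, 3]
Schedule:
  Job 1: M1 done at 2, M2 done at 10
  Job 2: M1 done at 13, M2 done at 20
  Job 3: M1 done at 23, M2 done at 26
Makespan = 26

26


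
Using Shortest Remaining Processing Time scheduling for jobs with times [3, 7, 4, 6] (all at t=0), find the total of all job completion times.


Since all jobs arrive at t=0, SRPT equals SPT ordering.
SPT order: [3, 4, 6, 7]
Completion times:
  Job 1: p=3, C=3
  Job 2: p=4, C=7
  Job 3: p=6, C=13
  Job 4: p=7, C=20
Total completion time = 3 + 7 + 13 + 20 = 43

43


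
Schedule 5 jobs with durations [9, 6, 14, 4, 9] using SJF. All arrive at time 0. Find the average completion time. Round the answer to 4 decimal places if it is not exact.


SJF order (ascending): [4, 6, 9, 9, 14]
Completion times:
  Job 1: burst=4, C=4
  Job 2: burst=6, C=10
  Job 3: burst=9, C=19
  Job 4: burst=9, C=28
  Job 5: burst=14, C=42
Average completion = 103/5 = 20.6

20.6


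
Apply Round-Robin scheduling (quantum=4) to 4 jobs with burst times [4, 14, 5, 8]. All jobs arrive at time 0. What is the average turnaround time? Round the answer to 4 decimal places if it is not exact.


Time quantum = 4
Execution trace:
  J1 runs 4 units, time = 4
  J2 runs 4 units, time = 8
  J3 runs 4 units, time = 12
  J4 runs 4 units, time = 16
  J2 runs 4 units, time = 20
  J3 runs 1 units, time = 21
  J4 runs 4 units, time = 25
  J2 runs 4 units, time = 29
  J2 runs 2 units, time = 31
Finish times: [4, 31, 21, 25]
Average turnaround = 81/4 = 20.25

20.25


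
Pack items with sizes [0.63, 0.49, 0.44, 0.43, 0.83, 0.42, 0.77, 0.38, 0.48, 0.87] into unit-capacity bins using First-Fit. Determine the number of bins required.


Place items sequentially using First-Fit:
  Item 0.63 -> new Bin 1
  Item 0.49 -> new Bin 2
  Item 0.44 -> Bin 2 (now 0.93)
  Item 0.43 -> new Bin 3
  Item 0.83 -> new Bin 4
  Item 0.42 -> Bin 3 (now 0.85)
  Item 0.77 -> new Bin 5
  Item 0.38 -> new Bin 6
  Item 0.48 -> Bin 6 (now 0.86)
  Item 0.87 -> new Bin 7
Total bins used = 7

7


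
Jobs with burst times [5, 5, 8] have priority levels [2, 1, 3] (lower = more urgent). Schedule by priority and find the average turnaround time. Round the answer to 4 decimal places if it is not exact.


Sort by priority (ascending = highest first):
Order: [(1, 5), (2, 5), (3, 8)]
Completion times:
  Priority 1, burst=5, C=5
  Priority 2, burst=5, C=10
  Priority 3, burst=8, C=18
Average turnaround = 33/3 = 11.0

11.0


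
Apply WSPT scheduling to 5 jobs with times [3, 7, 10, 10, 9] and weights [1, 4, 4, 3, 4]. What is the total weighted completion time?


Compute p/w ratios and sort ascending (WSPT): [(7, 4), (9, 4), (10, 4), (3, 1), (10, 3)]
Compute weighted completion times:
  Job (p=7,w=4): C=7, w*C=4*7=28
  Job (p=9,w=4): C=16, w*C=4*16=64
  Job (p=10,w=4): C=26, w*C=4*26=104
  Job (p=3,w=1): C=29, w*C=1*29=29
  Job (p=10,w=3): C=39, w*C=3*39=117
Total weighted completion time = 342

342


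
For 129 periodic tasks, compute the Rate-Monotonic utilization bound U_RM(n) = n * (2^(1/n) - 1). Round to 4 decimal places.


Compute 2^(1/129) = 1.0053876957
Subtract 1: 1.0053876957 - 1 = 0.0053876957
Multiply by n: 129 * 0.0053876957 = 0.6950127453
Round to 4 dp: 0.6950

0.6950


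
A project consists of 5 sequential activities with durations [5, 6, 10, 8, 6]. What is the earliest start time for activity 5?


Activity 5 starts after activities 1 through 4 complete.
Predecessor durations: [5, 6, 10, 8]
ES = 5 + 6 + 10 + 8 = 29

29


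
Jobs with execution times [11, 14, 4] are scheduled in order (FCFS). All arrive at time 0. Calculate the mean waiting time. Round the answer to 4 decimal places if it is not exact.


FCFS order (as given): [11, 14, 4]
Waiting times:
  Job 1: wait = 0
  Job 2: wait = 11
  Job 3: wait = 25
Sum of waiting times = 36
Average waiting time = 36/3 = 12.0

12.0


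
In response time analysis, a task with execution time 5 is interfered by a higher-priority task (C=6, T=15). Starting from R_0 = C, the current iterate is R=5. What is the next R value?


R_next = C + ceil(R_prev / T_hp) * C_hp
ceil(5 / 15) = ceil(0.3333) = 1
Interference = 1 * 6 = 6
R_next = 5 + 6 = 11

11


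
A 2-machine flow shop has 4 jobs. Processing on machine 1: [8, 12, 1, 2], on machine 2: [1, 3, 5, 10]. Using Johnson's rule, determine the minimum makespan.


Apply Johnson's rule:
  Group 1 (a <= b): [(3, 1, 5), (4, 2, 10)]
  Group 2 (a > b): [(2, 12, 3), (1, 8, 1)]
Optimal job order: [3, 4, 2, 1]
Schedule:
  Job 3: M1 done at 1, M2 done at 6
  Job 4: M1 done at 3, M2 done at 16
  Job 2: M1 done at 15, M2 done at 19
  Job 1: M1 done at 23, M2 done at 24
Makespan = 24

24


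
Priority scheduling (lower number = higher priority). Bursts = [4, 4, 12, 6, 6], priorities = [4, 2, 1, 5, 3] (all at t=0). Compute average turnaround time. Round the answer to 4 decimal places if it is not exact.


Sort by priority (ascending = highest first):
Order: [(1, 12), (2, 4), (3, 6), (4, 4), (5, 6)]
Completion times:
  Priority 1, burst=12, C=12
  Priority 2, burst=4, C=16
  Priority 3, burst=6, C=22
  Priority 4, burst=4, C=26
  Priority 5, burst=6, C=32
Average turnaround = 108/5 = 21.6

21.6


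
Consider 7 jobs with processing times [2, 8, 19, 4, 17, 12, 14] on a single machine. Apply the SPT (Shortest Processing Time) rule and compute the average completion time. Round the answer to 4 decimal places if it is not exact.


Sort jobs by processing time (SPT order): [2, 4, 8, 12, 14, 17, 19]
Compute completion times sequentially:
  Job 1: processing = 2, completes at 2
  Job 2: processing = 4, completes at 6
  Job 3: processing = 8, completes at 14
  Job 4: processing = 12, completes at 26
  Job 5: processing = 14, completes at 40
  Job 6: processing = 17, completes at 57
  Job 7: processing = 19, completes at 76
Sum of completion times = 221
Average completion time = 221/7 = 31.5714

31.5714


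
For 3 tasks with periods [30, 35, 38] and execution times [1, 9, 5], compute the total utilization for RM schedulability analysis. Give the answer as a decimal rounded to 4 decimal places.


Compute individual utilizations (exact fractions):
  Task 1: C/T = 1/30 (approx. 0.0333)
  Task 2: C/T = 9/35 (approx. 0.2571)
  Task 3: C/T = 5/38 (approx. 0.1316)
Total utilization U = 1/30 + 9/35 + 5/38 = 842/1995
Rounded to 4 decimal places: U = 0.4221
RM (Liu & Layland) bound for 3 tasks = 0.779763; compare with U = 842/1995 (approx. 0.422055)
U <= bound, so schedulable by RM sufficient condition.

0.4221


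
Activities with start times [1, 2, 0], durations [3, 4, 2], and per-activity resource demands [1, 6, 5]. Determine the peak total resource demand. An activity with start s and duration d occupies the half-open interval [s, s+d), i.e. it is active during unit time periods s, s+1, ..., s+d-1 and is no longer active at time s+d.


Each activity i is active on [start_i, start_i + duration_i).
Compute total resource usage per time slot:
  t=0: active resources = [5], total = 5
  t=1: active resources = [1, 5], total = 6
  t=2: active resources = [1, 6], total = 7
  t=3: active resources = [1, 6], total = 7
  t=4: active resources = [6], total = 6
  t=5: active resources = [6], total = 6
Peak resource demand = 7

7


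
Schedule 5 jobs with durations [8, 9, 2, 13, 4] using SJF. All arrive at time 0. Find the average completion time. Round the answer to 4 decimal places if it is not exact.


SJF order (ascending): [2, 4, 8, 9, 13]
Completion times:
  Job 1: burst=2, C=2
  Job 2: burst=4, C=6
  Job 3: burst=8, C=14
  Job 4: burst=9, C=23
  Job 5: burst=13, C=36
Average completion = 81/5 = 16.2

16.2


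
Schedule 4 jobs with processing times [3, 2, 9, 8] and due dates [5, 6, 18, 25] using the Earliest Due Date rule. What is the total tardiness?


Sort by due date (EDD order): [(3, 5), (2, 6), (9, 18), (8, 25)]
Compute completion times and tardiness:
  Job 1: p=3, d=5, C=3, tardiness=max(0,3-5)=0
  Job 2: p=2, d=6, C=5, tardiness=max(0,5-6)=0
  Job 3: p=9, d=18, C=14, tardiness=max(0,14-18)=0
  Job 4: p=8, d=25, C=22, tardiness=max(0,22-25)=0
Total tardiness = 0

0


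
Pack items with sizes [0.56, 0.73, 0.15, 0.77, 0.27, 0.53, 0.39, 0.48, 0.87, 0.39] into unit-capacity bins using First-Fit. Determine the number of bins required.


Place items sequentially using First-Fit:
  Item 0.56 -> new Bin 1
  Item 0.73 -> new Bin 2
  Item 0.15 -> Bin 1 (now 0.71)
  Item 0.77 -> new Bin 3
  Item 0.27 -> Bin 1 (now 0.98)
  Item 0.53 -> new Bin 4
  Item 0.39 -> Bin 4 (now 0.92)
  Item 0.48 -> new Bin 5
  Item 0.87 -> new Bin 6
  Item 0.39 -> Bin 5 (now 0.87)
Total bins used = 6

6


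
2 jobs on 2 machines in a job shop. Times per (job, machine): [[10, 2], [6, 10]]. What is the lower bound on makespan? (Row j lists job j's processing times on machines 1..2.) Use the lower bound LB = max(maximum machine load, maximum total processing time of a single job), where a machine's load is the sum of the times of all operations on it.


Machine loads:
  Machine 1: 10 + 6 = 16
  Machine 2: 2 + 10 = 12
Max machine load = 16
Job totals:
  Job 1: 12
  Job 2: 16
Max job total = 16
Lower bound = max(16, 16) = 16

16


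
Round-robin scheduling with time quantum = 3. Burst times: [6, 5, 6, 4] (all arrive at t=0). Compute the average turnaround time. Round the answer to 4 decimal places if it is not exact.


Time quantum = 3
Execution trace:
  J1 runs 3 units, time = 3
  J2 runs 3 units, time = 6
  J3 runs 3 units, time = 9
  J4 runs 3 units, time = 12
  J1 runs 3 units, time = 15
  J2 runs 2 units, time = 17
  J3 runs 3 units, time = 20
  J4 runs 1 units, time = 21
Finish times: [15, 17, 20, 21]
Average turnaround = 73/4 = 18.25

18.25


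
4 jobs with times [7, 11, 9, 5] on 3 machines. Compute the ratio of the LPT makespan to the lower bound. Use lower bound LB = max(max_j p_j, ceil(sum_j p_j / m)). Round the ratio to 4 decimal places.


LPT order: [11, 9, 7, 5]
Machine loads after assignment: [11, 9, 12]
LPT makespan = 12
Lower bound = max(max_job, ceil(total/3)) = max(11, 11) = 11
Ratio = 12 / 11 = 1.0909

1.0909


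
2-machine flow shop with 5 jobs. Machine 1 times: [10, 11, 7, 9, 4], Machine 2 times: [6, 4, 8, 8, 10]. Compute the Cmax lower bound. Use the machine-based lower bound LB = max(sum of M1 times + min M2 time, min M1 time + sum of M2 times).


LB1 = sum(M1 times) + min(M2 times) = 41 + 4 = 45
LB2 = min(M1 times) + sum(M2 times) = 4 + 36 = 40
Lower bound = max(LB1, LB2) = max(45, 40) = 45

45


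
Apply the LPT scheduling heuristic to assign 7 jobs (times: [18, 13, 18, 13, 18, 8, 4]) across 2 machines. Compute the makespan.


Sort jobs in decreasing order (LPT): [18, 18, 18, 13, 13, 8, 4]
Assign each job to the least loaded machine:
  Machine 1: jobs [18, 18, 8, 4], load = 48
  Machine 2: jobs [18, 13, 13], load = 44
Makespan = max load = 48

48


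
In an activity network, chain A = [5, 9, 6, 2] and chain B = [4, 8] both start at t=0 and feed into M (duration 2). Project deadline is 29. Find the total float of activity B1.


Forward pass: ES(B1) = sum of predecessors on chain B = 0
EF = ES + duration = 0 + 4 = 4
Backward pass: LF(M) = deadline = 29; LS(M) = 29 - 2 = 27
LF(B1) = LS(M) - sum(successors on chain B) = 27 - 8 = 19
LS = LF - duration = 19 - 4 = 15
Total float = LS - ES = 15 - 0 = 15

15


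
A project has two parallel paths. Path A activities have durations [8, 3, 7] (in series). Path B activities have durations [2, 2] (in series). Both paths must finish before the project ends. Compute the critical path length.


Path A total = 8 + 3 + 7 = 18
Path B total = 2 + 2 = 4
Critical path = longest path = max(18, 4) = 18

18


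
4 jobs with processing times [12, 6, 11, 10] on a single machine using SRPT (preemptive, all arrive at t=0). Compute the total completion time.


Since all jobs arrive at t=0, SRPT equals SPT ordering.
SPT order: [6, 10, 11, 12]
Completion times:
  Job 1: p=6, C=6
  Job 2: p=10, C=16
  Job 3: p=11, C=27
  Job 4: p=12, C=39
Total completion time = 6 + 16 + 27 + 39 = 88

88


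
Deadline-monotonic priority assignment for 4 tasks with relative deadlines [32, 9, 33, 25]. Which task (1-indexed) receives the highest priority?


Sort tasks by relative deadline (ascending):
  Task 2: deadline = 9
  Task 4: deadline = 25
  Task 1: deadline = 32
  Task 3: deadline = 33
Priority order (highest first): [2, 4, 1, 3]
Highest priority task = 2

2


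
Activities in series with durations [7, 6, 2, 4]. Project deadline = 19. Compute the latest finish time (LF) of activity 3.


LF(activity 3) = deadline - sum of successor durations
Successors: activities 4 through 4 with durations [4]
Sum of successor durations = 4
LF = 19 - 4 = 15

15


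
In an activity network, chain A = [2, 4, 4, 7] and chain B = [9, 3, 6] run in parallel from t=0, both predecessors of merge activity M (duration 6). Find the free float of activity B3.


ES(B3) = sum of predecessors on chain B = 12
EF(B3) = ES + duration = 12 + 6 = 18
Successor of B3 is M. ES(M) = max(sum(A), sum(B)) = max(17, 18) = 18
Free float = ES(successor) - EF(current) = 18 - 18 = 0

0


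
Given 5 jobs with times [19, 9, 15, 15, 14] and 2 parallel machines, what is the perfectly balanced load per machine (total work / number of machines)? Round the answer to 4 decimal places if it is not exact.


Total processing time = 19 + 9 + 15 + 15 + 14 = 72
Number of machines = 2
Ideal balanced load = 72 / 2 = 36.0

36.0


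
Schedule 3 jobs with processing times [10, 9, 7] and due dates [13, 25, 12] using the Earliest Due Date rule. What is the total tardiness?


Sort by due date (EDD order): [(7, 12), (10, 13), (9, 25)]
Compute completion times and tardiness:
  Job 1: p=7, d=12, C=7, tardiness=max(0,7-12)=0
  Job 2: p=10, d=13, C=17, tardiness=max(0,17-13)=4
  Job 3: p=9, d=25, C=26, tardiness=max(0,26-25)=1
Total tardiness = 5

5


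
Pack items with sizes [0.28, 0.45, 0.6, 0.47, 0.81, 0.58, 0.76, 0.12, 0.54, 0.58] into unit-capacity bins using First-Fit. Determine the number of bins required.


Place items sequentially using First-Fit:
  Item 0.28 -> new Bin 1
  Item 0.45 -> Bin 1 (now 0.73)
  Item 0.6 -> new Bin 2
  Item 0.47 -> new Bin 3
  Item 0.81 -> new Bin 4
  Item 0.58 -> new Bin 5
  Item 0.76 -> new Bin 6
  Item 0.12 -> Bin 1 (now 0.85)
  Item 0.54 -> new Bin 7
  Item 0.58 -> new Bin 8
Total bins used = 8

8


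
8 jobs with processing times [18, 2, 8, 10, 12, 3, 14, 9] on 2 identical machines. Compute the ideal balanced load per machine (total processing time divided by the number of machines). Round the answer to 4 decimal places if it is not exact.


Total processing time = 18 + 2 + 8 + 10 + 12 + 3 + 14 + 9 = 76
Number of machines = 2
Ideal balanced load = 76 / 2 = 38.0

38.0


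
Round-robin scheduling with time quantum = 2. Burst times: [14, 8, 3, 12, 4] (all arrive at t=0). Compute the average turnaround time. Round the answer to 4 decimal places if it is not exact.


Time quantum = 2
Execution trace:
  J1 runs 2 units, time = 2
  J2 runs 2 units, time = 4
  J3 runs 2 units, time = 6
  J4 runs 2 units, time = 8
  J5 runs 2 units, time = 10
  J1 runs 2 units, time = 12
  J2 runs 2 units, time = 14
  J3 runs 1 units, time = 15
  J4 runs 2 units, time = 17
  J5 runs 2 units, time = 19
  J1 runs 2 units, time = 21
  J2 runs 2 units, time = 23
  J4 runs 2 units, time = 25
  J1 runs 2 units, time = 27
  J2 runs 2 units, time = 29
  J4 runs 2 units, time = 31
  J1 runs 2 units, time = 33
  J4 runs 2 units, time = 35
  J1 runs 2 units, time = 37
  J4 runs 2 units, time = 39
  J1 runs 2 units, time = 41
Finish times: [41, 29, 15, 39, 19]
Average turnaround = 143/5 = 28.6

28.6


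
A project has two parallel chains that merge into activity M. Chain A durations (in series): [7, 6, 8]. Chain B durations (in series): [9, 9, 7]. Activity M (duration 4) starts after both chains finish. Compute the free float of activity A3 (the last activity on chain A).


ES(A3) = sum of predecessors on chain A = 13
EF(A3) = ES + duration = 13 + 8 = 21
Successor of A3 is M. ES(M) = max(sum(A), sum(B)) = max(21, 25) = 25
Free float = ES(successor) - EF(current) = 25 - 21 = 4

4


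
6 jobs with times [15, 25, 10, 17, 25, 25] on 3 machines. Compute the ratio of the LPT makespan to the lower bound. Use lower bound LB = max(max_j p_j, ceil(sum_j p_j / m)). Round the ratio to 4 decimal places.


LPT order: [25, 25, 25, 17, 15, 10]
Machine loads after assignment: [42, 40, 35]
LPT makespan = 42
Lower bound = max(max_job, ceil(total/3)) = max(25, 39) = 39
Ratio = 42 / 39 = 1.0769

1.0769


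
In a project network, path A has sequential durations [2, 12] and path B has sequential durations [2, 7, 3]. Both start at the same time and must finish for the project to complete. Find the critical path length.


Path A total = 2 + 12 = 14
Path B total = 2 + 7 + 3 = 12
Critical path = longest path = max(14, 12) = 14

14


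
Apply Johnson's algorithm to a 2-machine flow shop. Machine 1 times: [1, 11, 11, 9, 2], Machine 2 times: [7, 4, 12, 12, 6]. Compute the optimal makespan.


Apply Johnson's rule:
  Group 1 (a <= b): [(1, 1, 7), (5, 2, 6), (4, 9, 12), (3, 11, 12)]
  Group 2 (a > b): [(2, 11, 4)]
Optimal job order: [1, 5, 4, 3, 2]
Schedule:
  Job 1: M1 done at 1, M2 done at 8
  Job 5: M1 done at 3, M2 done at 14
  Job 4: M1 done at 12, M2 done at 26
  Job 3: M1 done at 23, M2 done at 38
  Job 2: M1 done at 34, M2 done at 42
Makespan = 42

42


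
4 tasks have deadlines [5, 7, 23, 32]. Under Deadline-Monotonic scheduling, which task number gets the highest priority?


Sort tasks by relative deadline (ascending):
  Task 1: deadline = 5
  Task 2: deadline = 7
  Task 3: deadline = 23
  Task 4: deadline = 32
Priority order (highest first): [1, 2, 3, 4]
Highest priority task = 1

1


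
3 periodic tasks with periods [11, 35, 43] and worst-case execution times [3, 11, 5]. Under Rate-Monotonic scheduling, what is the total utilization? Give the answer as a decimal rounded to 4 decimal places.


Compute individual utilizations (exact fractions):
  Task 1: C/T = 3/11 (approx. 0.2727)
  Task 2: C/T = 11/35 (approx. 0.3143)
  Task 3: C/T = 5/43 (approx. 0.1163)
Total utilization U = 3/11 + 11/35 + 5/43 = 11643/16555
Rounded to 4 decimal places: U = 0.7033
RM (Liu & Layland) bound for 3 tasks = 0.779763; compare with U = 11643/16555 (approx. 0.703292)
U <= bound, so schedulable by RM sufficient condition.

0.7033


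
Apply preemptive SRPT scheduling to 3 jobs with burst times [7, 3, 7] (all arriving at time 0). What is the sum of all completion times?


Since all jobs arrive at t=0, SRPT equals SPT ordering.
SPT order: [3, 7, 7]
Completion times:
  Job 1: p=3, C=3
  Job 2: p=7, C=10
  Job 3: p=7, C=17
Total completion time = 3 + 10 + 17 = 30

30


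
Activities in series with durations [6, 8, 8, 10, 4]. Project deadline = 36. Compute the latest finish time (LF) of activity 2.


LF(activity 2) = deadline - sum of successor durations
Successors: activities 3 through 5 with durations [8, 10, 4]
Sum of successor durations = 22
LF = 36 - 22 = 14

14


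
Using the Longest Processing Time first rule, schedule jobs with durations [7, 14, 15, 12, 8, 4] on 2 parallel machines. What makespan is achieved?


Sort jobs in decreasing order (LPT): [15, 14, 12, 8, 7, 4]
Assign each job to the least loaded machine:
  Machine 1: jobs [15, 8, 7], load = 30
  Machine 2: jobs [14, 12, 4], load = 30
Makespan = max load = 30

30


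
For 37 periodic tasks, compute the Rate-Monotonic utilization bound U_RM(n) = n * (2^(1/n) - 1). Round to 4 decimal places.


Compute 2^(1/37) = 1.0189102844
Subtract 1: 1.0189102844 - 1 = 0.0189102844
Multiply by n: 37 * 0.0189102844 = 0.6996805228
Round to 4 dp: 0.6997

0.6997


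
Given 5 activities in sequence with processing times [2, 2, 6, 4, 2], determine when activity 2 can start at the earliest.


Activity 2 starts after activities 1 through 1 complete.
Predecessor durations: [2]
ES = 2 = 2

2


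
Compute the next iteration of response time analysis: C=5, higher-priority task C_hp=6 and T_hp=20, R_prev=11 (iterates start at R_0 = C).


R_next = C + ceil(R_prev / T_hp) * C_hp
ceil(11 / 20) = ceil(0.55) = 1
Interference = 1 * 6 = 6
R_next = 5 + 6 = 11
R_next = R_prev, so the iteration has converged (response time = 11).

11


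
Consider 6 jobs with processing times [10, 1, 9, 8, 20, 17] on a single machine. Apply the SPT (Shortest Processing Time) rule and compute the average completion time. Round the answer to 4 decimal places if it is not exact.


Sort jobs by processing time (SPT order): [1, 8, 9, 10, 17, 20]
Compute completion times sequentially:
  Job 1: processing = 1, completes at 1
  Job 2: processing = 8, completes at 9
  Job 3: processing = 9, completes at 18
  Job 4: processing = 10, completes at 28
  Job 5: processing = 17, completes at 45
  Job 6: processing = 20, completes at 65
Sum of completion times = 166
Average completion time = 166/6 = 27.6667

27.6667


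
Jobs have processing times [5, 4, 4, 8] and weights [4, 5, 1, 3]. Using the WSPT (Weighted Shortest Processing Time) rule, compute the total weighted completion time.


Compute p/w ratios and sort ascending (WSPT): [(4, 5), (5, 4), (8, 3), (4, 1)]
Compute weighted completion times:
  Job (p=4,w=5): C=4, w*C=5*4=20
  Job (p=5,w=4): C=9, w*C=4*9=36
  Job (p=8,w=3): C=17, w*C=3*17=51
  Job (p=4,w=1): C=21, w*C=1*21=21
Total weighted completion time = 128

128


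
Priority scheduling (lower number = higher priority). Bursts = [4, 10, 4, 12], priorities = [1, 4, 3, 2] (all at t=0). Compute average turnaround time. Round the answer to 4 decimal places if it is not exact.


Sort by priority (ascending = highest first):
Order: [(1, 4), (2, 12), (3, 4), (4, 10)]
Completion times:
  Priority 1, burst=4, C=4
  Priority 2, burst=12, C=16
  Priority 3, burst=4, C=20
  Priority 4, burst=10, C=30
Average turnaround = 70/4 = 17.5

17.5


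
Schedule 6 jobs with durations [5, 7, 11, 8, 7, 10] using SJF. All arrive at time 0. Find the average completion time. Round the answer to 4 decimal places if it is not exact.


SJF order (ascending): [5, 7, 7, 8, 10, 11]
Completion times:
  Job 1: burst=5, C=5
  Job 2: burst=7, C=12
  Job 3: burst=7, C=19
  Job 4: burst=8, C=27
  Job 5: burst=10, C=37
  Job 6: burst=11, C=48
Average completion = 148/6 = 24.6667

24.6667


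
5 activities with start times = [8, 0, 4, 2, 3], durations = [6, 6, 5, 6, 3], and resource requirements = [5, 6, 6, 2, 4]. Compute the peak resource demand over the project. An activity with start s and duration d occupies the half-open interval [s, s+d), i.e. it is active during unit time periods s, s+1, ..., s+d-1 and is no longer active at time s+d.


Each activity i is active on [start_i, start_i + duration_i).
Compute total resource usage per time slot:
  t=0: active resources = [6], total = 6
  t=1: active resources = [6], total = 6
  t=2: active resources = [6, 2], total = 8
  t=3: active resources = [6, 2, 4], total = 12
  t=4: active resources = [6, 6, 2, 4], total = 18
  t=5: active resources = [6, 6, 2, 4], total = 18
  t=6: active resources = [6, 2], total = 8
  t=7: active resources = [6, 2], total = 8
  t=8: active resources = [5, 6], total = 11
  t=9: active resources = [5], total = 5
  t=10: active resources = [5], total = 5
  t=11: active resources = [5], total = 5
  t=12: active resources = [5], total = 5
  t=13: active resources = [5], total = 5
Peak resource demand = 18

18


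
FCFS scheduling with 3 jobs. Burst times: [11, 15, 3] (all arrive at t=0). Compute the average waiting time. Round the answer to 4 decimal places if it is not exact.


FCFS order (as given): [11, 15, 3]
Waiting times:
  Job 1: wait = 0
  Job 2: wait = 11
  Job 3: wait = 26
Sum of waiting times = 37
Average waiting time = 37/3 = 12.3333

12.3333


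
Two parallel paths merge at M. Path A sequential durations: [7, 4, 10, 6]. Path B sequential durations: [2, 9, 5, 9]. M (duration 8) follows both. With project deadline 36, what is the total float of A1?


Forward pass: ES(A1) = sum of predecessors on chain A = 0
EF = ES + duration = 0 + 7 = 7
Backward pass: LF(M) = deadline = 36; LS(M) = 36 - 8 = 28
LF(A1) = LS(M) - sum(successors on chain A) = 28 - 20 = 8
LS = LF - duration = 8 - 7 = 1
Total float = LS - ES = 1 - 0 = 1

1


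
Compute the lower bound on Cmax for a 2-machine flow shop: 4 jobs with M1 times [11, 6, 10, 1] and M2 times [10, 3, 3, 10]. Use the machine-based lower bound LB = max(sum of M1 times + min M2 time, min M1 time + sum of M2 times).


LB1 = sum(M1 times) + min(M2 times) = 28 + 3 = 31
LB2 = min(M1 times) + sum(M2 times) = 1 + 26 = 27
Lower bound = max(LB1, LB2) = max(31, 27) = 31

31


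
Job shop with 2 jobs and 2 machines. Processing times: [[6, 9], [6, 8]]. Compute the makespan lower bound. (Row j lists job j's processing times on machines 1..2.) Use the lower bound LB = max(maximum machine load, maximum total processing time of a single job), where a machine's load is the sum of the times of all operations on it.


Machine loads:
  Machine 1: 6 + 6 = 12
  Machine 2: 9 + 8 = 17
Max machine load = 17
Job totals:
  Job 1: 15
  Job 2: 14
Max job total = 15
Lower bound = max(17, 15) = 17

17
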